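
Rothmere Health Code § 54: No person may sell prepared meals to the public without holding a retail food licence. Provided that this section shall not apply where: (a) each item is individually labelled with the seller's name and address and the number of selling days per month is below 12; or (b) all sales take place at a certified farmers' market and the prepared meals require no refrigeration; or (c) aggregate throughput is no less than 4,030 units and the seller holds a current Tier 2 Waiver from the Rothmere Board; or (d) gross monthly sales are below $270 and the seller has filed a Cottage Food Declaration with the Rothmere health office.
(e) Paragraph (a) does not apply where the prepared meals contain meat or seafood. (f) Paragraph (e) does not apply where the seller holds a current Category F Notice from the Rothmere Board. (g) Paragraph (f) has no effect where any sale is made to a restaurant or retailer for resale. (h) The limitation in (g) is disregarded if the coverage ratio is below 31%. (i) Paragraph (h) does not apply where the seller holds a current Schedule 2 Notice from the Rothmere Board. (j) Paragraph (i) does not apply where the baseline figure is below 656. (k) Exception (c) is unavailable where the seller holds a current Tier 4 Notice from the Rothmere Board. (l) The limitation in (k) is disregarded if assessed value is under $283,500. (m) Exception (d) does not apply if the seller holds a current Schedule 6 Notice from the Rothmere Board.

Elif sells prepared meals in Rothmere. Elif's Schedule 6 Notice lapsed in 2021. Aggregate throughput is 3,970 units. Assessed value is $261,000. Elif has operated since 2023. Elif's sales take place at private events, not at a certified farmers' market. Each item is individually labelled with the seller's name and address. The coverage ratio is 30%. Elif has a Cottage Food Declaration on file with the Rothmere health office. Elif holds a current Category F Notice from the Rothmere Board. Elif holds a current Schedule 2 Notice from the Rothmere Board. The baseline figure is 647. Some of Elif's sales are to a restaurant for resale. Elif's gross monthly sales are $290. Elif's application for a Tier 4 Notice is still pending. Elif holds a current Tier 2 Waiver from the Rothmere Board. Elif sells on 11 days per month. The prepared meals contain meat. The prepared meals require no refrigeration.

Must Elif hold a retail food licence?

All of (a)'s requirements are met (items are individually labelled; the number of selling days per month is 11, below the 12 limit). As to paragraphs (e)–(j): (e) is engaged (the prepared meals contain meat), but is itself disapplied by (f): (f) operates against (e): a current Category F Notice is held. (g) would limit (f) — some sales are to a restaurant for resale — but (h) sets (g) aside: (h) operates — the coverage ratio is 30%, below the 31% limit. (i) would limit (h) — a current Schedule 2 Notice is held — but (j) sets (i) aside: (j) operates against (i): the baseline figure is 647, below the 656 limit. So (a) applies.
Exception (b) fails — sales are at private events, not a certified farmers' market.
Exception (c) requires that aggregate throughput is no less than 4,030 units; but aggregate throughput is 3,970 units, short of 4,030 units, so (c) is unavailable.
Exception (d) requires that gross monthly sales are below $270; but gross monthly sales are $290, not below $270, so (d) is unavailable.

No — exception (a) applies; Elif is not required to hold a retail food licence.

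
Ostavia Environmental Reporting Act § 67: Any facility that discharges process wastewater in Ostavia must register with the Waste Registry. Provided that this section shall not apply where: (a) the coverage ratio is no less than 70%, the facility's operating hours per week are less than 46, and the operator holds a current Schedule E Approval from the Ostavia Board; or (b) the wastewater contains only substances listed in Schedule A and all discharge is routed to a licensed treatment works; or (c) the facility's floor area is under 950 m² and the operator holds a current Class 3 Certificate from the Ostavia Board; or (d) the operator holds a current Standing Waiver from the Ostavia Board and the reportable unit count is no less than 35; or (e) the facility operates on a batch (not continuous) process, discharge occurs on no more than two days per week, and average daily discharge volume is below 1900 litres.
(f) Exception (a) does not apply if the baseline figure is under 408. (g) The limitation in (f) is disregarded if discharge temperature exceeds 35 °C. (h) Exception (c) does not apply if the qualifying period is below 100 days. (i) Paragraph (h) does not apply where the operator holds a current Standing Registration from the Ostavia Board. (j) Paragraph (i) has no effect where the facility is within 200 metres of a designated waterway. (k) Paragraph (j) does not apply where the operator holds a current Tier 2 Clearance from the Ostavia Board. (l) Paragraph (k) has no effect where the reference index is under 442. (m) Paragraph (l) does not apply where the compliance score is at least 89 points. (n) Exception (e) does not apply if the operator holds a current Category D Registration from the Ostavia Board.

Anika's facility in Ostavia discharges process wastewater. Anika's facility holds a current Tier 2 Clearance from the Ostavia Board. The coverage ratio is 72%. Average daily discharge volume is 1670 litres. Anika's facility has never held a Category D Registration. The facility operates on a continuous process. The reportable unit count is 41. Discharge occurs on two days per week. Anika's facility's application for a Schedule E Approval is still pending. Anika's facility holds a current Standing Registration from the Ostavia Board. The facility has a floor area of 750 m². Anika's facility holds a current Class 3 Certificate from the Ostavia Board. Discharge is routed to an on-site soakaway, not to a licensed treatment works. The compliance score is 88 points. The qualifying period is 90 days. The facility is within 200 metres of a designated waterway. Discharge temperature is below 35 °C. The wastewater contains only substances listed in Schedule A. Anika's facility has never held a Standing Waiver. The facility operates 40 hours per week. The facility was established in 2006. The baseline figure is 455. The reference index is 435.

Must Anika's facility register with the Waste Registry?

Yes — Anika's facility must register with the Waste Registry.

Exception (a) requires that the operator holds a current Schedule E Approval from the Ostavia Board; but the Schedule E Approval is not current, so (a) is unavailable.
Exception (b) requires that all discharge is routed to a licensed treatment works; but discharge is not routed to a licensed treatment works, so (b) is unavailable.
Exception (c) is satisfied on its face — the facility's floor area is 750 m², under the 950 m² limit; a current Class 3 Certificate is held. But applying paragraphs (h)–(m): (h) is engaged — the qualifying period is 90 days, below the 100 days limit. (i) applies (a current Standing Registration is held), but is itself disapplied by (j): (j) operates — the facility is within 200 m of a designated waterway. (k) would limit (j) — a current Tier 2 Clearance is held — but (l) sets (k) aside: (l) operates against (k): the reference index is 435, under the 442 limit. (m) is not engaged (the compliance score is 88 points, short of 89 points), so (l) stands. (c) is therefore removed.
Exception (d) requires that the operator holds a current Standing Waiver from the Ostavia Board; but the Standing Waiver is not current, so (d) is unavailable.
Exception (e) fails — the facility operates on a continuous process.
No exception displaces § 67.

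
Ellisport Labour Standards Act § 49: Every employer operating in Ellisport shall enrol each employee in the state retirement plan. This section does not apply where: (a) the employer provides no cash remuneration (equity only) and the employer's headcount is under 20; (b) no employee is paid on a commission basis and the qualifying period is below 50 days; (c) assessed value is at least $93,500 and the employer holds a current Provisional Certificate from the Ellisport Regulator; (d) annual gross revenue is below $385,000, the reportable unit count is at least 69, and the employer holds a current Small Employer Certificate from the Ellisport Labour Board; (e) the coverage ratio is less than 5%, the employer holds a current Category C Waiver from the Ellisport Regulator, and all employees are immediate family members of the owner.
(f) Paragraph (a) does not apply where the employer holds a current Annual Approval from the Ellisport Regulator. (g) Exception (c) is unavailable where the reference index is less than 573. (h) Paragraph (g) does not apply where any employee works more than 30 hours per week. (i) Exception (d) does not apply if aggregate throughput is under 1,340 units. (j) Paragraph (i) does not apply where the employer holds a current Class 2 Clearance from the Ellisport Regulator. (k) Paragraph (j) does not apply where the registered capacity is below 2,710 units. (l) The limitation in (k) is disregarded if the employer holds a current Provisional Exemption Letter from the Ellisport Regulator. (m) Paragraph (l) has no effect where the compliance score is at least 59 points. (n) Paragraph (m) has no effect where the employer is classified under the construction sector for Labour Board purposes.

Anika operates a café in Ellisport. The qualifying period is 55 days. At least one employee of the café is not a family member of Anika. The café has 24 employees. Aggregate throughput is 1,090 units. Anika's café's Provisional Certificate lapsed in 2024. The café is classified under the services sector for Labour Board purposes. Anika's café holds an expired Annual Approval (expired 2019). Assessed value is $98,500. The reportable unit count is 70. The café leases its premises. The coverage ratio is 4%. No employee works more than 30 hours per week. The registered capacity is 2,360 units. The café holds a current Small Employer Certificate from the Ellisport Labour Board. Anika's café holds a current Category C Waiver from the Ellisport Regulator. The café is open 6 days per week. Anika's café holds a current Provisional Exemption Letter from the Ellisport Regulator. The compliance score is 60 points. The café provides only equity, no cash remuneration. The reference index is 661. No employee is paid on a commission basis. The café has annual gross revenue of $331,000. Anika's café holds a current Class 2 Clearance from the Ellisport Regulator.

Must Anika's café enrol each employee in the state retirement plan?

Yes — Anika's café must enrol each employee in the state retirement plan.

Exception (a) requires that the employer's headcount is under 20; but the employer's headcount is 24, not under 20, so (a) is unavailable.
Exception (b) requires that the qualifying period is below 50 days; but the qualifying period is 55 days, not below 50 days, so (b) is unavailable.
Exception (c) does not apply: there is no Provisional Certificate in force.
Exception (d): annual gross revenue is $331,000, below the $385,000 limit; the reportable unit count is 70, meeting the 69 threshold; a current Small Employer Certificate is held — every condition holds. Turning to paragraphs (i)–(n): (i) applies — aggregate throughput is 1,090 units, under the 1,340 units limit. (j) applies (a current Class 2 Clearance is held), but is overridden by (k): (k) is engaged — the registered capacity is 2,360 units, below the 2,710 units limit. (l) would limit (k) — a current Provisional Exemption Letter is held — but (m) sets (l) aside: (m) operates against (l): the compliance score is 60 points, meeting the 59 points threshold. (n), which would lift (m), does not operate here — the café is classified under the services sector. So (d) is unavailable.
Exception (e) fails — at least one employee is not a family member.
No exception applies. The general rule governs.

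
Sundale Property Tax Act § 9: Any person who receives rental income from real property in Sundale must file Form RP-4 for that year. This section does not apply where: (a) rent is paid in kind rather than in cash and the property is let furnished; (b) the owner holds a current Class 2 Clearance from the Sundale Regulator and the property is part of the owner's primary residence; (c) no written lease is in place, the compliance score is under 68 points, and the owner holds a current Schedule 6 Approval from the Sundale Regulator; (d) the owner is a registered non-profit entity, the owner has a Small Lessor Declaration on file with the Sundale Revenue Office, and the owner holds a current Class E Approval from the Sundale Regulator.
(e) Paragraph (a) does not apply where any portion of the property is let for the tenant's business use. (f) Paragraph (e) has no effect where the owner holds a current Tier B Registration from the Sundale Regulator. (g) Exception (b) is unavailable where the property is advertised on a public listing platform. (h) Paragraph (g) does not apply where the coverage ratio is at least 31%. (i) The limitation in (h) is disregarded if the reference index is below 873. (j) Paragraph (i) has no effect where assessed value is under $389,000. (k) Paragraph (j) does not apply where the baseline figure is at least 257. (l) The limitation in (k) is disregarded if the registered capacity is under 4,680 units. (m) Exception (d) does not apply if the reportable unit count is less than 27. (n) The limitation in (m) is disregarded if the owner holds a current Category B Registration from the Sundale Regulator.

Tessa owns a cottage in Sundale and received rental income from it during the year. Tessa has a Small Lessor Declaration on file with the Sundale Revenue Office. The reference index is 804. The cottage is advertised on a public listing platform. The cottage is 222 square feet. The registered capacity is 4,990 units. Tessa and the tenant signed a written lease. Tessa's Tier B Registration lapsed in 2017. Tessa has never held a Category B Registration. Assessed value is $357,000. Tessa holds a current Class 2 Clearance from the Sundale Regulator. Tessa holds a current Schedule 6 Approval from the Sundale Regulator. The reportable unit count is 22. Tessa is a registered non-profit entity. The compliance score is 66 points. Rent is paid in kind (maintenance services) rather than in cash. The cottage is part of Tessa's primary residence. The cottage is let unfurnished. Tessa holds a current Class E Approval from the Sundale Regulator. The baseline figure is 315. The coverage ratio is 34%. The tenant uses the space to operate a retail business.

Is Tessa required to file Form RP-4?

Yes — Tessa must file Form RP-4.

Exception (a) requires that the property is let furnished; but the property is let unfurnished, so (a) is unavailable.
Exception (b): a current Class 2 Clearance is held; the cottage is part of the primary residence — every condition holds. But: (g) is engaged — the property is publicly advertised. (h) applies (the coverage ratio is 34%, meeting the 31% threshold), but is itself disapplied by (i): (i) operates against (h): the reference index is 804, below the 873 limit. (j) operates (assessed value is $357,000, under the $389,000 limit), but is displaced by (k): (k) operates against (j): the baseline figure is 315, meeting the 257 threshold. (l), which would lift (k), does not operate here — the registered capacity is 4,990 units, not under 4,680 units. Exception (b) does not apply.
Exception (c) does not apply: a written lease is in place.
All of (d)'s requirements are met (Tessa is a registered non-profit; a Small Lessor Declaration is on file; a current Class E Approval is held). But applying paragraphs (m)–(n): (m) operates against (d): the reportable unit count is 22, less than the 27 limit. (n), which would lift (m), is not triggered — there is no Category B Registration in force. So (d) is unavailable.
No exception is made out. Tessa falls within the general rule.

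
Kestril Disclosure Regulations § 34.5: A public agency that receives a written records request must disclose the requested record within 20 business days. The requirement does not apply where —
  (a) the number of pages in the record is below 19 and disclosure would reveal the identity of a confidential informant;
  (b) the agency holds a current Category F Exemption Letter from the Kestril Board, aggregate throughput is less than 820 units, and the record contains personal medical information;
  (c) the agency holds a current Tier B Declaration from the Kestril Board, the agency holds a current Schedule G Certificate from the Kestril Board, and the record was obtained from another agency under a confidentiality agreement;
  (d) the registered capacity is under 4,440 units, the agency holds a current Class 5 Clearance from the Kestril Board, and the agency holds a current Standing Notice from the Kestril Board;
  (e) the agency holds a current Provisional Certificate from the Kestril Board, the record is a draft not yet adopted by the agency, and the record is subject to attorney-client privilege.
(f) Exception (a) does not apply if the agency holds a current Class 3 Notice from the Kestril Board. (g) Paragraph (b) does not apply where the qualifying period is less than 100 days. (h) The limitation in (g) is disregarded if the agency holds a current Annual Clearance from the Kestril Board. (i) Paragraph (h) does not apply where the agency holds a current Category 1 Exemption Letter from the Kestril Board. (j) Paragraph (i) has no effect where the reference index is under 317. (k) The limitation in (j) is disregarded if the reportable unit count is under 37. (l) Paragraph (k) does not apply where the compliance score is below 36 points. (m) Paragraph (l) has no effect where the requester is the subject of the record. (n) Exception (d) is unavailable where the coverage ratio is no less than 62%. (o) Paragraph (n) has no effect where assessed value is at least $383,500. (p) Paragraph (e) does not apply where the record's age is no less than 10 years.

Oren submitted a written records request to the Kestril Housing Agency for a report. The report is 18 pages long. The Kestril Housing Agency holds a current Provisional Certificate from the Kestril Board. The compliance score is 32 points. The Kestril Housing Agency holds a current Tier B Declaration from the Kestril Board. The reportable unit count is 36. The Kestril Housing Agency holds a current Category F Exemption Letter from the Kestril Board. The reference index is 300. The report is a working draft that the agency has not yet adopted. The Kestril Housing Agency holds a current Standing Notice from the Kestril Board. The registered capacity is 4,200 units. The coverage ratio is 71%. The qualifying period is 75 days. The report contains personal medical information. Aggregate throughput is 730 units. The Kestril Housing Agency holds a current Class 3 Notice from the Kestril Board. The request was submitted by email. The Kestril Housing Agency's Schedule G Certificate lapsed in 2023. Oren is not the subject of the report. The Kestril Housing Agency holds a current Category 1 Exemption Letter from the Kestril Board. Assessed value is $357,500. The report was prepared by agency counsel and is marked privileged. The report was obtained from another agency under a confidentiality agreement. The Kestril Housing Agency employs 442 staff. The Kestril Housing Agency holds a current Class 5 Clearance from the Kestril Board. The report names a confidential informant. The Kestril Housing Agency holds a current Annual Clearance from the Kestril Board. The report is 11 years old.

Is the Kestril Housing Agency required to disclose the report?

No — exception (b) applies; the Kestril Housing Agency is not required to disclose the report.

All of (a)'s requirements are met (the number of pages in the record is 18, below the 19 limit; the report names a confidential informant). However, paragraph (f) must be considered: (f) is engaged — a current Class 3 Notice is held. (a) is therefore removed.
All of (b)'s requirements are met (a current Category F Exemption Letter is held; aggregate throughput is 730 units, less than the 820 units limit; the report contains personal medical information). As to paragraphs (g)–(m): (g) operates (the qualifying period is 75 days, less than the 100 days limit), but is displaced by (h): (h) applies — a current Annual Clearance is held. (i) is engaged (a current Category 1 Exemption Letter is held), but is displaced by (j): (j) is triggered — the reference index is 300, under the 317 limit. (k) would limit (j) — the reportable unit count is 36, under the 37 limit — but (l) sets (k) aside: (l) operates — the compliance score is 32 points, below the 36 points limit. (m) is inapplicable (Oren is not the subject of the report), so (l) stands. So (b) applies.
Exception (c) fails — no current Schedule G Certificate is held.
Exception (d): the registered capacity is 4,200 units, under the 4,440 units limit; a current Class 5 Clearance is held; a current Standing Notice is held — every condition holds. But: (n) operates against (d): the coverage ratio is 71%, meeting the 62% threshold. (o), which would lift (n), is inapplicable — assessed value is $357,500, short of $383,500. (d) is therefore removed.
All of (e)'s requirements are met (a current Provisional Certificate is held; the report is an unadopted draft; the report is privileged). Turning to paragraph (p): (p) is engaged — the record's age is 11 years, meeting the 10 years threshold. (e) is therefore removed.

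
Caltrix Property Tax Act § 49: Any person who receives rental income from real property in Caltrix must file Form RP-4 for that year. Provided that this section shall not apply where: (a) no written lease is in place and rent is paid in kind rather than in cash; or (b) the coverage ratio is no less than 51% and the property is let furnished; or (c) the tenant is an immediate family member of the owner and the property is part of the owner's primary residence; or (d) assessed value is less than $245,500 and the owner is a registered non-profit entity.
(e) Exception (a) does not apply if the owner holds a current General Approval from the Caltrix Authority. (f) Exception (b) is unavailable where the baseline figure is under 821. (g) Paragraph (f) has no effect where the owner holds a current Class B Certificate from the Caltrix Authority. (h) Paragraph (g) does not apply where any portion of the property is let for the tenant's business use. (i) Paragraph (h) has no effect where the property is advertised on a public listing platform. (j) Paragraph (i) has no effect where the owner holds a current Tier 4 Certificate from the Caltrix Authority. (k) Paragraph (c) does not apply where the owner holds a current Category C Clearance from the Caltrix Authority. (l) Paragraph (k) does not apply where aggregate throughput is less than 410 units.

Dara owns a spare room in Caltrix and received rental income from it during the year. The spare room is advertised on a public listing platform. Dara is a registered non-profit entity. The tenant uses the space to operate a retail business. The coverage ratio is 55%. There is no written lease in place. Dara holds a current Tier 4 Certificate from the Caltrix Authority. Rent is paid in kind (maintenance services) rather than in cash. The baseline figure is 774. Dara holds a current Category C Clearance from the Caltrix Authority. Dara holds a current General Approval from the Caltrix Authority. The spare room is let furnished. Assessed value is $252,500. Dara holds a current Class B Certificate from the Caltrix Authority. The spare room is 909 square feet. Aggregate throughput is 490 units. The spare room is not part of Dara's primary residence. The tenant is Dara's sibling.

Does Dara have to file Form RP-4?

Yes — Dara must file Form RP-4.

Exception (a): there is no written lease; rent is paid in kind — every condition holds. But applying paragraph (e): (e) applies — a current General Approval is held. (a) is therefore removed.
Exception (b) is satisfied on its face — the coverage ratio is 55%, meeting the 51% threshold; the property is let furnished. However, paragraphs (f)–(j) must be considered: (f) operates against (b): the baseline figure is 774, under the 821 limit. (g) is engaged (a current Class B Certificate is held), but is overridden by (h): (h) operates against (g): the space is let for business use. (i) would limit (h) — the property is publicly advertised — but (j) sets (i) aside: (j) operates against (i): a current Tier 4 Certificate is held. (b) is therefore removed.
Exception (c) does not apply: the spare room is not part of the primary residence.
Exception (d) fails — assessed value is $252,500, not less than $245,500.
Every exception is unavailable, so the rule governs.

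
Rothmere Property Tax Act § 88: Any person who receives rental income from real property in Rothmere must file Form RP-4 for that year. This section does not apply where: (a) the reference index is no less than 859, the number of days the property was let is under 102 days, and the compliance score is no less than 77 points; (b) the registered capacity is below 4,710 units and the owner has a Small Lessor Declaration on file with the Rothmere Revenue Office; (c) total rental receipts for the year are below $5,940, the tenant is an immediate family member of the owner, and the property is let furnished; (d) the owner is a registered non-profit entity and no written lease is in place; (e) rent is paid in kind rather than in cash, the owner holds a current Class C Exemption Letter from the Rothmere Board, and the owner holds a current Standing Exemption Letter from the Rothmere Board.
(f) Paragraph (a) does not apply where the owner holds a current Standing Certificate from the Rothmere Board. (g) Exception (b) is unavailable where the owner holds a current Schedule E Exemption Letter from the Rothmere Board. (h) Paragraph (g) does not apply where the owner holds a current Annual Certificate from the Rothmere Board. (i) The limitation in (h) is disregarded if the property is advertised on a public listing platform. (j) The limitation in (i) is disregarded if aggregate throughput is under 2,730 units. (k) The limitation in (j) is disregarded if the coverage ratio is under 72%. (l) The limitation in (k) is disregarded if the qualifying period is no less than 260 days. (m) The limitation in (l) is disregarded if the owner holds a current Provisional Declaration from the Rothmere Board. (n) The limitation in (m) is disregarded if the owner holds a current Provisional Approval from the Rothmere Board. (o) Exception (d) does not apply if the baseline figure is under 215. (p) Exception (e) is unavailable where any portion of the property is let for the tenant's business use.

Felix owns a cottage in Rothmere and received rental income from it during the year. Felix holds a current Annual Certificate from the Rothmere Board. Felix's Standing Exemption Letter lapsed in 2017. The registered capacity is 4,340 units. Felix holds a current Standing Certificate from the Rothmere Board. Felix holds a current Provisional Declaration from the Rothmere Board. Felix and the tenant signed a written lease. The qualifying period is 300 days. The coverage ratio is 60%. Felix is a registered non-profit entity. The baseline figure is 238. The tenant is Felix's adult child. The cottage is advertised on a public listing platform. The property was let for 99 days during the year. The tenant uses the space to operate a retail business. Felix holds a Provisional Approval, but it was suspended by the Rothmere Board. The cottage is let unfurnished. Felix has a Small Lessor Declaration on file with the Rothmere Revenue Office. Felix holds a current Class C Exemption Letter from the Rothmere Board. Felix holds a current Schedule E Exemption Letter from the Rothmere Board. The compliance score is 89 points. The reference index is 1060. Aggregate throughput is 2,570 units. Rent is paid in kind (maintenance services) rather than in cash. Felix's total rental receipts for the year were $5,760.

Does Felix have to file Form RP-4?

All of (a)'s requirements are met (the reference index is 1,060, meeting the 859 threshold; the number of days the property was let is 99 days, under the 102 days limit; the compliance score is 89 points, meeting the 77 points threshold). But: (f) operates — a current Standing Certificate is held. So (a) is unavailable.
All of (b)'s requirements are met (the registered capacity is 4,340 units, below the 4,710 units limit; a Small Lessor Declaration is on file). Turning to paragraphs (g)–(n): (g) operates against (b): a current Schedule E Exemption Letter is held. (h) applies (a current Annual Certificate is held), but yields to (i): (i) operates against (h): the property is publicly advertised. (j) would limit (i) — aggregate throughput is 2,570 units, under the 2,730 units limit — but (k) sets (j) aside: (k) operates — the coverage ratio is 60%, under the 72% limit. (l) is triggered (the qualifying period is 300 days, meeting the 260 days threshold), but is itself disapplied by (m): (m) operates against (l): a current Provisional Declaration is held. (n), which would lift (m), is inapplicable — there is no Provisional Approval in force. Exception (b) does not apply.
Exception (c) does not apply: the property is let unfurnished.
Exception (d) requires that no written lease is in place; but a written lease is in place, so (d) is unavailable.
Exception (e) fails — the Standing Exemption Letter is not current.
No exception applies. The general rule governs.

Yes — Felix must file Form RP-4.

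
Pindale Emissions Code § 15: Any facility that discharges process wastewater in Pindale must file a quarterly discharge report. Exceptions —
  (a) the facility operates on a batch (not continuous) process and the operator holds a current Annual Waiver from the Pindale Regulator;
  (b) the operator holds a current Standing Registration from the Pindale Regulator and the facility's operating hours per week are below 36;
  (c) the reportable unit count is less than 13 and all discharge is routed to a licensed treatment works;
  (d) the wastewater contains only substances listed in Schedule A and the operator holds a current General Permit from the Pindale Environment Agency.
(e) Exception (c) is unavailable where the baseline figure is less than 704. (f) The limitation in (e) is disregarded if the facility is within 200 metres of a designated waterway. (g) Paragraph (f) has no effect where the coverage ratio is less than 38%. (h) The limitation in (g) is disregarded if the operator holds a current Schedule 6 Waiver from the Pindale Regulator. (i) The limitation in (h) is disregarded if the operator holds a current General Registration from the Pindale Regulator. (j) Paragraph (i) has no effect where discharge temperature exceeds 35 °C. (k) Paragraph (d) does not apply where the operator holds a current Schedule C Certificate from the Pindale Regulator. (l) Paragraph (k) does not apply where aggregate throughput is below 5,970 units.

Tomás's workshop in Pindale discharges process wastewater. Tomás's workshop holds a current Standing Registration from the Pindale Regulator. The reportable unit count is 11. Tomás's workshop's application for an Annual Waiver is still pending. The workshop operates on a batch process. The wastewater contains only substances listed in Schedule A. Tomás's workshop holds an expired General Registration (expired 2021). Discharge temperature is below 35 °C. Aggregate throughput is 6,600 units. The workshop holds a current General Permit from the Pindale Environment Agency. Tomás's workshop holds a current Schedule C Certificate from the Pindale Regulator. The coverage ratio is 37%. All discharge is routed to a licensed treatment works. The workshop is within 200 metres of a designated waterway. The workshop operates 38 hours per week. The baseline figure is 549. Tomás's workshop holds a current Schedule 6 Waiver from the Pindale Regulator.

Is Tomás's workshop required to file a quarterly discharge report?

Exception (a) fails — there is no Annual Waiver in force.
Exception (b) requires that the facility's operating hours per week are below 36; but the facility's operating hours per week are 38, not below 36, so (b) is unavailable.
Exception (c): the reportable unit count is 11, less than the 13 limit; discharge is routed to a licensed treatment works — every condition holds. Under paragraphs (e)–(j): (e) is engaged (the baseline figure is 549, less than the 704 limit), but is overridden by (f): (f) is engaged — the workshop is within 200 m of a designated waterway. (g) operates (the coverage ratio is 37%, less than the 38% limit), but is displaced by (h): (h) operates — a current Schedule 6 Waiver is held. (i) does not operate here (the General Registration is not current), so (h) stands. So (c) applies.
Exception (d)'s conditions are all satisfied: the wastewater is Schedule-A-only; a current General Permit is held. But: (k) is engaged — a current Schedule C Certificate is held. (l) is not engaged (aggregate throughput is 6,600 units, not below 5,970 units), so (k) stands. (d) is therefore removed.

No — exception (c) applies; Tomás's workshop is not required to file a quarterly discharge report.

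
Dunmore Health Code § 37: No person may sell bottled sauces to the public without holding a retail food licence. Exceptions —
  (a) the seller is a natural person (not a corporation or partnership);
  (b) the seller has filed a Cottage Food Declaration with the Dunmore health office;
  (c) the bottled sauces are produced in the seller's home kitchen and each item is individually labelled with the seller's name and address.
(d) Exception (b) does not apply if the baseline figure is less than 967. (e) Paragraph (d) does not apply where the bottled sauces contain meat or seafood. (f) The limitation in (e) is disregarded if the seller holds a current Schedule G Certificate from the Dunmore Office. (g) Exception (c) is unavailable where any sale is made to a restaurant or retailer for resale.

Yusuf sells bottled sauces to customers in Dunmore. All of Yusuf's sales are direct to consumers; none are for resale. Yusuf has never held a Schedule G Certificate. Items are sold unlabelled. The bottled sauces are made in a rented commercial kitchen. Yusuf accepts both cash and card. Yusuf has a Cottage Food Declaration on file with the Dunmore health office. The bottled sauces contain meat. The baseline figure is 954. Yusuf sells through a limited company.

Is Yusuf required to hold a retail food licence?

Exception (a) requires that the seller is a natural person (not a corporation or partnership); but the seller operates through a limited company, so (a) is unavailable.
Exception (b) is satisfied on its face — a Cottage Food Declaration is on file. As to paragraphs (d)–(f): (d) is triggered (the baseline figure is 954, less than the 967 limit), but is overridden by (e): (e) applies — the bottled sauces contain meat. (f), which would lift (e), is not triggered — there is no Schedule G Certificate in force. Exception (b) stands.
Exception (c) requires that the bottled sauces are produced in the seller's home kitchen; but the bottled sauces are made in a commercial kitchen, not a home kitchen, so (c) is unavailable.

No — exception (b) applies; Yusuf is not required to hold a retail food licence.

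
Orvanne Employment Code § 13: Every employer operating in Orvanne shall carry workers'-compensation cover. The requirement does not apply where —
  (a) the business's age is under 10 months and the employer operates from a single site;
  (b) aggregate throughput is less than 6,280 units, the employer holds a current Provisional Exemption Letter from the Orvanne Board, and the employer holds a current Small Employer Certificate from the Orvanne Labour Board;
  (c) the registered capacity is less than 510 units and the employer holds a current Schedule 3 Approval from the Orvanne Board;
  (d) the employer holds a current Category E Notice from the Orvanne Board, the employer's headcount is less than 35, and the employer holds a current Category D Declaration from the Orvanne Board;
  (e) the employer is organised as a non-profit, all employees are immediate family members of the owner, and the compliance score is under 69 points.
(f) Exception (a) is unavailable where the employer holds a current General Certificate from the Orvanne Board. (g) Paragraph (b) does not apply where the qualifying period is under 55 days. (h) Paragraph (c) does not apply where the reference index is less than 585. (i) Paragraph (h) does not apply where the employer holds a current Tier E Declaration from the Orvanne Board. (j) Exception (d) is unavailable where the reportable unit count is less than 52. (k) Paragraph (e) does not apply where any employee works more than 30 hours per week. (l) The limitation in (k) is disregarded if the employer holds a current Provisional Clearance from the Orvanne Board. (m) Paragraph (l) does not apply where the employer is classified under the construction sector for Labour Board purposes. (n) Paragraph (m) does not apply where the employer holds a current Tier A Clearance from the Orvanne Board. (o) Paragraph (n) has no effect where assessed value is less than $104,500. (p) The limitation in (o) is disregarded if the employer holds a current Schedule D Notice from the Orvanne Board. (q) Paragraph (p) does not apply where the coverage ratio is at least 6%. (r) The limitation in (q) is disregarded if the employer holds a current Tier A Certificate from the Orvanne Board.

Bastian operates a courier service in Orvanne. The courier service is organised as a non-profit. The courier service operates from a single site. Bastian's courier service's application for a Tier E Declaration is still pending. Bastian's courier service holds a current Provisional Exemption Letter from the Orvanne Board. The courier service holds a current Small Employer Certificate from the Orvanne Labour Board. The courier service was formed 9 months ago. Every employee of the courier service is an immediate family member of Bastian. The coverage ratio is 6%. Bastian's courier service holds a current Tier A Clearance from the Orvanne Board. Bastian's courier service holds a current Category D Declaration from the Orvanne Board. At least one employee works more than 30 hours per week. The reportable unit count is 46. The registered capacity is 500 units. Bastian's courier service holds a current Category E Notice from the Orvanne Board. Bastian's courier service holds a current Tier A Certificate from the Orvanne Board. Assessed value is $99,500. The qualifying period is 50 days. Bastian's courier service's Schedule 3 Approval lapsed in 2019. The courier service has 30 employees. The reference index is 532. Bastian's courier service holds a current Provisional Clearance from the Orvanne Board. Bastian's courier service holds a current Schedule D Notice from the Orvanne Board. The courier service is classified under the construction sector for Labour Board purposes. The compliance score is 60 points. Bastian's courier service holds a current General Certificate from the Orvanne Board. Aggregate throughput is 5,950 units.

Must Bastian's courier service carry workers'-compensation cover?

Exception (a)'s conditions are all satisfied: the business's age is 9 months, under the 10 months limit; the employer operates from a single site. However, paragraph (f) must be considered: (f) operates against (a): a current General Certificate is held. (a) is therefore removed.
Exception (b)'s conditions are all satisfied: aggregate throughput is 5,950 units, less than the 6,280 units limit; a current Provisional Exemption Letter is held; a current Small Employer Certificate is held. Turning to paragraph (g): (g) operates against (b): the qualifying period is 50 days, under the 55 days limit. (b) is therefore removed.
Exception (c) does not apply: the Schedule 3 Approval is not current.
Exception (d) is satisfied on its face — a current Category E Notice is held; the employer's headcount is 30, less than the 35 limit; a current Category D Declaration is held. But: (j) is triggered — the reportable unit count is 46, less than the 52 limit. (d) is therefore removed.
All of (e)'s requirements are met (the employer is a non-profit; every employee is an immediate family member; the compliance score is 60 points, under the 69 points limit). Applying paragraphs (k)–(r): (k) is engaged (at least one employee exceeds 30 hours/week), but is displaced by (l): (l) operates against (k): a current Provisional Clearance is held. (m) is engaged (the courier service is classified under the construction sector), but yields to (n): (n) is triggered — a current Tier A Clearance is held. (o) applies (assessed value is $99,500, less than the $104,500 limit), but is set aside by (p): (p) applies — a current Schedule D Notice is held. (q) operates (the coverage ratio is 6%, meeting the 6% threshold), but is overridden by (r): (r) operates against (q): a current Tier A Certificate is held. So (e) applies.

No — exception (e) applies; Bastian's courier service is not required to carry workers'-compensation cover.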